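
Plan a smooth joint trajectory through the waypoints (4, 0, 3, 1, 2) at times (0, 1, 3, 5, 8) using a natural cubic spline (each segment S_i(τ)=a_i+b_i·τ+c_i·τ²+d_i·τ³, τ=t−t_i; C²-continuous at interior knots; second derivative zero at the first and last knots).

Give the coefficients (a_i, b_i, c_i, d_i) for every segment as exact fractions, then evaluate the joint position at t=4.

Δ: Δ0=-4, Δ1=3/2, Δ2=-1, Δ3=1/3
row 1: diag=6, rhs=33; c'=1/3, d'=11/2
row 2: denom=8−2·1/3=22/3; d'=(-15−2·11/2)/(22/3)=-39/11
row 3: denom=10−2·3/11=104/11; d'=(8−2·-39/11)/(104/11)=83/52
back: M3=83/52
back: M2=-39/11−3/11·83/52=-207/52
back: M1=11/2−1/3·-207/52=355/52
M: M0=0, M1=355/52, M2=-207/52, M3=83/52, M4=0
seg 0: a=4, c=M0/2=0, d=(M1−M0)/(6·1)=355/312, b=Δ0−h0·(2M0+M1)/6=-1603/312
seg 1: a=0, c=M1/2=355/104, d=(M2−M1)/(6·2)=-281/312, b=Δ1−h1·(2M1+M2)/6=-269/156
seg 2: a=3, c=M2/2=-207/104, d=(M3−M2)/(6·2)=145/312, b=Δ2−h2·(2M2+M3)/6=175/156
seg 3: a=1, c=M3/2=83/104, d=(M4−M3)/(6·3)=-83/936, b=Δ3−h3·(2M3+M4)/6=-197/156
t_q=4 → seg 2, τ=1; S=3+175/156·τ+-207/104·τ²+145/312·τ³=135/52

  seg 0: a=4 b=-1603/312 c=0 d=355/312
  seg 1: a=0 b=-269/156 c=355/104 d=-281/312
  seg 2: a=3 b=175/156 c=-207/104 d=145/312
  seg 3: a=1 b=-197/156 c=83/104 d=-83/936
S(4) = 135/52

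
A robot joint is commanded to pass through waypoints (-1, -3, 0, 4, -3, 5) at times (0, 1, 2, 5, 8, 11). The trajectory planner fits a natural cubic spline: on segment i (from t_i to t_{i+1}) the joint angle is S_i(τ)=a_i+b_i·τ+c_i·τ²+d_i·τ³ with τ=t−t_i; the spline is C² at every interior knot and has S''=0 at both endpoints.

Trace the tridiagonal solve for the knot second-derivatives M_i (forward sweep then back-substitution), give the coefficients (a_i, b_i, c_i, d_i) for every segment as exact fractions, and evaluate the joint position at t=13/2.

Δ: Δ0=-2, Δ1=3, Δ2=4/3, Δ3=-7/3, Δ4=8/3
row 1: diag=4, rhs=30; c'=1/4, d'=15/2
row 2: denom=8−1·1/4=31/4; d'=(-10−1·15/2)/(31/4)=-70/31
row 3: denom=12−3·12/31=336/31; d'=(-22−3·-70/31)/(336/31)=-59/42
row 4: denom=12−3·31/112=1251/112; d'=(30−3·-59/42)/(1251/112)=3832/1251
back: M4=3832/1251
back: M3=-59/42−31/112·3832/1251=-2818/1251
back: M2=-70/31−12/31·-2818/1251=-578/417
back: M1=15/2−1/4·-578/417=3272/417
M: M0=0, M1=3272/417, M2=-578/417, M3=-2818/1251, M4=3832/1251, M5=0
seg 0: a=-1, c=M0/2=0, d=(M1−M0)/(6·1)=1636/1251, b=Δ0−h0·(2M0+M1)/6=-4138/1251
seg 1: a=-3, c=M1/2=1636/417, d=(M2−M1)/(6·1)=-1925/1251, b=Δ1−h1·(2M1+M2)/6=770/1251
seg 2: a=0, c=M2/2=-289/417, d=(M3−M2)/(6·3)=-542/11259, b=Δ2−h2·(2M2+M3)/6=4811/1251
seg 3: a=4, c=M3/2=-1409/1251, d=(M4−M3)/(6·3)=3325/11259, b=Δ3−h3·(2M3+M4)/6=-2017/1251
seg 4: a=-3, c=M4/2=1916/1251, d=(M5−M4)/(6·3)=-1916/11259, b=Δ4−h4·(2M4+M5)/6=-496/1251
t_q=13/2 → seg 3, τ=3/2; S=4+-2017/1251·τ+-1409/1251·τ²+3325/11259·τ³=49/1112

  seg 0: a=-1 b=-4138/1251 c=0 d=1636/1251
  seg 1: a=-3 b=770/1251 c=1636/417 d=-1925/1251
  seg 2: a=0 b=4811/1251 c=-289/417 d=-542/11259
  seg 3: a=4 b=-2017/1251 c=-1409/1251 d=3325/11259
  seg 4: a=-3 b=-496/1251 c=1916/1251 d=-1916/11259
S(13/2) = 49/1112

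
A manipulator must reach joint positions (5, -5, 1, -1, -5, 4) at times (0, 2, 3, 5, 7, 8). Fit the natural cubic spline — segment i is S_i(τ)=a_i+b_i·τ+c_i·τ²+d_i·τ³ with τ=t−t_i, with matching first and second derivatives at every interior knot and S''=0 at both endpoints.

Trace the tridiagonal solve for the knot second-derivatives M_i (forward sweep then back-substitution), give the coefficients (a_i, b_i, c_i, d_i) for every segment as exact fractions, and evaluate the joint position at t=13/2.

  seg 0: a=5 b=-3191/349 c=0 d=723/698
  seg 1: a=-5 b=1147/349 c=2169/349 d=-1222/349
  seg 2: a=1 b=1819/349 c=-1497/349 d=413/698
  seg 3: a=-1 b=-1691/349 c=-258/349 d=1509/1396
  seg 4: a=-5 b=1804/349 c=4011/698 d=-1337/698
S(13/2) = -70169/11168

Δ: Δ0=-5, Δ1=6, Δ2=-1, Δ3=-2, Δ4=9
row 1: diag=6, rhs=66; c'=1/6, d'=11
row 2: denom=6−1·1/6=35/6; d'=(-42−1·11)/(35/6)=-318/35
row 3: denom=8−2·12/35=256/35; d'=(-6−2·-318/35)/(256/35)=213/128
row 4: denom=6−2·35/128=349/64; d'=(66−2·213/128)/(349/64)=4011/349
back: M4=4011/349
back: M3=213/128−35/128·4011/349=-516/349
back: M2=-318/35−12/35·-516/349=-2994/349
back: M1=11−1/6·-2994/349=4338/349
M: M0=0, M1=4338/349, M2=-2994/349, M3=-516/349, M4=4011/349, M5=0
seg 0: a=5, c=M0/2=0, d=(M1−M0)/(6·2)=723/698, b=Δ0−h0·(2M0+M1)/6=-3191/349
seg 1: a=-5, c=M1/2=2169/349, d=(M2−M1)/(6·1)=-1222/349, b=Δ1−h1·(2M1+M2)/6=1147/349
seg 2: a=1, c=M2/2=-1497/349, d=(M3−M2)/(6·2)=413/698, b=Δ2−h2·(2M2+M3)/6=1819/349
seg 3: a=-1, c=M3/2=-258/349, d=(M4−M3)/(6·2)=1509/1396, b=Δ3−h3·(2M3+M4)/6=-1691/349
seg 4: a=-5, c=M4/2=4011/698, d=(M5−M4)/(6·1)=-1337/698, b=Δ4−h4·(2M4+M5)/6=1804/349
t_q=13/2 → seg 3, τ=3/2; S=-1+-1691/349·τ+-258/349·τ²+1509/1396·τ³=-70169/11168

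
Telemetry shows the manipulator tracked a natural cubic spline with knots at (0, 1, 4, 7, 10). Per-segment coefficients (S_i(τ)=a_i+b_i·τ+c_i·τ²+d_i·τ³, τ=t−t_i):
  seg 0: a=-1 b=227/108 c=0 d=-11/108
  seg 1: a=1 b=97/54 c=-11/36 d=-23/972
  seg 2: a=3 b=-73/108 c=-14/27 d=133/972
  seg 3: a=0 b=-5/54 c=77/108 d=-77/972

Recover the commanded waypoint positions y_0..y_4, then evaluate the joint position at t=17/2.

y_0=-1 y_1=1 y_2=3 y_3=0 y_4=4
S(17/2) = 115/96

y_0 = S_0(0) = a_0 = -1
y_1 = S_1(0) = a_1 = 1
y_2 = S_2(0) = a_2 = 3
y_3 = S_3(0) = a_3 = 0
y_4 = S_3(3) = 4
t_q=17/2 is in segment 3 (τ=3/2); S_3(τ)=115/96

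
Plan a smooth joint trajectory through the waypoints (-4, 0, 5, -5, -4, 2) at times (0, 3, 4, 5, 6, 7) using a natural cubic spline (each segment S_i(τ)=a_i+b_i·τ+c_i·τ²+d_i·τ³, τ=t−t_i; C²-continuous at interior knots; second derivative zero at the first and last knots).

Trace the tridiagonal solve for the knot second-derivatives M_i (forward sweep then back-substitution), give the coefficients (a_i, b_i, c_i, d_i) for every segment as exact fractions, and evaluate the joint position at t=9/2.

Δ: Δ0=4/3, Δ1=5, Δ2=-10, Δ3=1, Δ4=6
row 1: diag=8, rhs=22; c'=1/8, d'=11/4
row 2: denom=4−1·1/8=31/8; d'=(-90−1·11/4)/(31/8)=-742/31
row 3: denom=4−1·8/31=116/31; d'=(66−1·-742/31)/(116/31)=697/29
row 4: denom=4−1·31/116=433/116; d'=(30−1·697/29)/(433/116)=692/433
back: M4=692/433
back: M3=697/29−31/116·692/433=10222/433
back: M2=-742/31−8/31·10222/433=-13002/433
back: M1=11/4−1/8·-13002/433=2816/433
M: M0=0, M1=2816/433, M2=-13002/433, M3=10222/433, M4=692/433, M5=0
seg 0: a=-4, c=M0/2=0, d=(M1−M0)/(6·3)=1408/3897, b=Δ0−h0·(2M0+M1)/6=-2492/1299
seg 1: a=0, c=M1/2=1408/433, d=(M2−M1)/(6·1)=-7909/1299, b=Δ1−h1·(2M1+M2)/6=10180/1299
seg 2: a=5, c=M2/2=-6501/433, d=(M3−M2)/(6·1)=11612/1299, b=Δ2−h2·(2M2+M3)/6=-5099/1299
seg 3: a=-5, c=M3/2=5111/433, d=(M4−M3)/(6·1)=-4765/1299, b=Δ3−h3·(2M3+M4)/6=-9269/1299
seg 4: a=-4, c=M4/2=346/433, d=(M5−M4)/(6·1)=-346/1299, b=Δ4−h4·(2M4+M5)/6=7102/1299
t_q=9/2 → seg 2, τ=1/2; S=5+-5099/1299·τ+-6501/433·τ²+11612/1299·τ³=695/1732

  seg 0: a=-4 b=-2492/1299 c=0 d=1408/3897
  seg 1: a=0 b=10180/1299 c=1408/433 d=-7909/1299
  seg 2: a=5 b=-5099/1299 c=-6501/433 d=11612/1299
  seg 3: a=-5 b=-9269/1299 c=5111/433 d=-4765/1299
  seg 4: a=-4 b=7102/1299 c=346/433 d=-346/1299
S(9/2) = 695/1732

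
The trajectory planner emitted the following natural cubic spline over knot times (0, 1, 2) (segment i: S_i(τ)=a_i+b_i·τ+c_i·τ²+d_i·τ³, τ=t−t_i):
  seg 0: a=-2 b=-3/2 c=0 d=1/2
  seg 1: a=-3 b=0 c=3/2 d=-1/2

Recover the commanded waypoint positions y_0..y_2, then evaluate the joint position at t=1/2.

y_0 = S_0(0) = a_0 = -2
y_1 = S_1(0) = a_1 = -3
y_2 = S_1(1) = -2
t_q=1/2 is in segment 0 (τ=1/2); S_0(τ)=-43/16

y_0=-2 y_1=-3 y_2=-2
S(1/2) = -43/16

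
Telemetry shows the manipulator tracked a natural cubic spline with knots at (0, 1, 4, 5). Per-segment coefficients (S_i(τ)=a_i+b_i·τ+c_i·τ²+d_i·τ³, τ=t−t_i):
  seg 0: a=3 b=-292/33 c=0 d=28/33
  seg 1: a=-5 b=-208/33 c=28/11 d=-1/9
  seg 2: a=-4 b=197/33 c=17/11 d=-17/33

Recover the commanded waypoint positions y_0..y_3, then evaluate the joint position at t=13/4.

y_0 = S_0(0) = a_0 = 3
y_1 = S_1(0) = a_1 = -5
y_2 = S_2(0) = a_2 = -4
y_3 = S_2(1) = 3
t_q=13/4 is in segment 1 (τ=9/4); S_1(τ)=-5323/704

y_0=3 y_1=-5 y_2=-4 y_3=3
S(13/4) = -5323/704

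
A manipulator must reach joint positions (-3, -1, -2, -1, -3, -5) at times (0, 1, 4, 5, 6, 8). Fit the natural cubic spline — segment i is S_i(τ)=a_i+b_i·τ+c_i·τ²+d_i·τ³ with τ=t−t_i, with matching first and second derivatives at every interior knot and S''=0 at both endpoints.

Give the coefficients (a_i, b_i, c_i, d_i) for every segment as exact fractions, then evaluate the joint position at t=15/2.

Δ: Δ0=2, Δ1=-1/3, Δ2=1, Δ3=-2, Δ4=-1
row 1: diag=8, rhs=-14; c'=3/8, d'=-7/4
row 2: denom=8−3·3/8=55/8; d'=(8−3·-7/4)/(55/8)=106/55
row 3: denom=4−1·8/55=212/55; d'=(-18−1·106/55)/(212/55)=-274/53
row 4: denom=6−1·55/212=1217/212; d'=(6−1·-274/53)/(1217/212)=2368/1217
back: M4=2368/1217
back: M3=-274/53−55/212·2368/1217=-6906/1217
back: M2=106/55−8/55·-6906/1217=3350/1217
back: M1=-7/4−3/8·3350/1217=-3386/1217
M: M0=0, M1=-3386/1217, M2=3350/1217, M3=-6906/1217, M4=2368/1217, M5=0
seg 0: a=-3, c=M0/2=0, d=(M1−M0)/(6·1)=-1693/3651, b=Δ0−h0·(2M0+M1)/6=8995/3651
seg 1: a=-1, c=M1/2=-1693/1217, d=(M2−M1)/(6·3)=3368/10953, b=Δ1−h1·(2M1+M2)/6=3916/3651
seg 2: a=-2, c=M2/2=1675/1217, d=(M3−M2)/(6·1)=-5128/3651, b=Δ2−h2·(2M2+M3)/6=3754/3651
seg 3: a=-1, c=M3/2=-3453/1217, d=(M4−M3)/(6·1)=4637/3651, b=Δ3−h3·(2M3+M4)/6=-1580/3651
seg 4: a=-3, c=M4/2=1184/1217, d=(M5−M4)/(6·2)=-592/3651, b=Δ4−h4·(2M4+M5)/6=-8387/3651
t_q=15/2 → seg 4, τ=3/2; S=-3+-8387/3651·τ+1184/1217·τ²+-592/3651·τ³=-11693/2434

  seg 0: a=-3 b=8995/3651 c=0 d=-1693/3651
  seg 1: a=-1 b=3916/3651 c=-1693/1217 d=3368/10953
  seg 2: a=-2 b=3754/3651 c=1675/1217 d=-5128/3651
  seg 3: a=-1 b=-1580/3651 c=-3453/1217 d=4637/3651
  seg 4: a=-3 b=-8387/3651 c=1184/1217 d=-592/3651
S(15/2) = -11693/2434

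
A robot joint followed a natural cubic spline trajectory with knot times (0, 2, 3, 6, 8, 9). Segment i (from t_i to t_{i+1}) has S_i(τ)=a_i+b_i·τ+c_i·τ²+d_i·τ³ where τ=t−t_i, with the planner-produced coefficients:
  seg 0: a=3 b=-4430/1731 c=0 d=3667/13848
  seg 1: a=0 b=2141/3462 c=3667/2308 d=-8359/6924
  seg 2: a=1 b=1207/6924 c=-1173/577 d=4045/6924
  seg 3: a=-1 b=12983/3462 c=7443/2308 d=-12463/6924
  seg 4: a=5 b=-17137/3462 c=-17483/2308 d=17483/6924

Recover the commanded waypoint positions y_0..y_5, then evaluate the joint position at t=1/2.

y_0 = S_0(0) = a_0 = 3
y_1 = S_1(0) = a_1 = 0
y_2 = S_2(0) = a_2 = 1
y_3 = S_3(0) = a_3 = -1
y_4 = S_4(0) = a_4 = 5
y_5 = S_4(1) = -5
t_q=1/2 is in segment 0 (τ=1/2); S_0(τ)=64753/36928

y_0=3 y_1=0 y_2=1 y_3=-1 y_4=5 y_5=-5
S(1/2) = 64753/36928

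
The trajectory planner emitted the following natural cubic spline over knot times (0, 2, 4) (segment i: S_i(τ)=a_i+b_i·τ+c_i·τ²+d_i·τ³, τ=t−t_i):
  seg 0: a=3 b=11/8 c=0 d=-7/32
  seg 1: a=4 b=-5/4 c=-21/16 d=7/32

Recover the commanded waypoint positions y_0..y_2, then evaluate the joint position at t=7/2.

y_0=3 y_1=4 y_2=-2
S(7/2) = -23/256

y_0 = S_0(0) = a_0 = 3
y_1 = S_1(0) = a_1 = 4
y_2 = S_1(2) = -2
t_q=7/2 is in segment 1 (τ=3/2); S_1(τ)=-23/256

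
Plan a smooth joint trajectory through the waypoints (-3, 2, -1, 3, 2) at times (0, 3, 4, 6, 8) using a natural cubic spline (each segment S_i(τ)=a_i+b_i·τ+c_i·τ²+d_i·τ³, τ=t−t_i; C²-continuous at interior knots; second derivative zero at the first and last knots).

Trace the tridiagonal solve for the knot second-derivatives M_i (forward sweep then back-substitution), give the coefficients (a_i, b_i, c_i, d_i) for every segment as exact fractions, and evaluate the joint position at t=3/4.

Δ: Δ0=5/3, Δ1=-3, Δ2=2, Δ3=-1/2
row 1: diag=8, rhs=-28; c'=1/8, d'=-7/2
row 2: denom=6−1·1/8=47/8; d'=(30−1·-7/2)/(47/8)=268/47
row 3: denom=8−2·16/47=344/47; d'=(-15−2·268/47)/(344/47)=-1241/344
back: M3=-1241/344
back: M2=268/47−16/47·-1241/344=298/43
back: M1=-7/2−1/8·298/43=-751/172
M: M0=0, M1=-751/172, M2=298/43, M3=-1241/344, M4=0
seg 0: a=-3, c=M0/2=0, d=(M1−M0)/(6·3)=-751/3096, b=Δ0−h0·(2M0+M1)/6=3973/1032
seg 1: a=2, c=M1/2=-751/344, d=(M2−M1)/(6·1)=1943/1032, b=Δ1−h1·(2M1+M2)/6=-1393/516
seg 2: a=-1, c=M2/2=149/43, d=(M3−M2)/(6·2)=-3625/4128, b=Δ2−h2·(2M2+M3)/6=-1463/1032
seg 3: a=3, c=M3/2=-1241/688, d=(M4−M3)/(6·2)=1241/4128, b=Δ3−h3·(2M3+M4)/6=983/516
t_q=3/4 → seg 0, τ=3/4; S=-3+3973/1032·τ+0·τ²+-751/3096·τ³=-4733/22016

  seg 0: a=-3 b=3973/1032 c=0 d=-751/3096
  seg 1: a=2 b=-1393/516 c=-751/344 d=1943/1032
  seg 2: a=-1 b=-1463/1032 c=149/43 d=-3625/4128
  seg 3: a=3 b=983/516 c=-1241/688 d=1241/4128
S(3/4) = -4733/22016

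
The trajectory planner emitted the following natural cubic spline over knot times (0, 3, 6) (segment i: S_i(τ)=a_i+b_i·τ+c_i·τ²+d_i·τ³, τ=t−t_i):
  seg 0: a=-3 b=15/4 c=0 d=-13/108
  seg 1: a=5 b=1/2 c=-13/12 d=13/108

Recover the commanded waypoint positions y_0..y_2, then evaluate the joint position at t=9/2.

y_0=-3 y_1=5 y_2=0
S(9/2) = 119/32

y_0 = S_0(0) = a_0 = -3
y_1 = S_1(0) = a_1 = 5
y_2 = S_1(3) = 0
t_q=9/2 is in segment 1 (τ=3/2); S_1(τ)=119/32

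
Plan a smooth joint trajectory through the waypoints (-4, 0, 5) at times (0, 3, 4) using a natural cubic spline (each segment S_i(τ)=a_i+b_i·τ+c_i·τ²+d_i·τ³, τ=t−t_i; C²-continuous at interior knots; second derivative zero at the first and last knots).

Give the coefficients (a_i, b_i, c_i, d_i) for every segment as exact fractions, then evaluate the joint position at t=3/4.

  seg 0: a=-4 b=-1/24 c=0 d=11/72
  seg 1: a=0 b=49/12 c=11/8 d=-11/24
S(3/4) = -2031/512

Δ: Δ0=4/3, Δ1=5
row 1: diag=8, rhs=22; c'=1/8, d'=11/4
back: M1=11/4
M: M0=0, M1=11/4, M2=0
seg 0: a=-4, c=M0/2=0, d=(M1−M0)/(6·3)=11/72, b=Δ0−h0·(2M0+M1)/6=-1/24
seg 1: a=0, c=M1/2=11/8, d=(M2−M1)/(6·1)=-11/24, b=Δ1−h1·(2M1+M2)/6=49/12
t_q=3/4 → seg 0, τ=3/4; S=-4+-1/24·τ+0·τ²+11/72·τ³=-2031/512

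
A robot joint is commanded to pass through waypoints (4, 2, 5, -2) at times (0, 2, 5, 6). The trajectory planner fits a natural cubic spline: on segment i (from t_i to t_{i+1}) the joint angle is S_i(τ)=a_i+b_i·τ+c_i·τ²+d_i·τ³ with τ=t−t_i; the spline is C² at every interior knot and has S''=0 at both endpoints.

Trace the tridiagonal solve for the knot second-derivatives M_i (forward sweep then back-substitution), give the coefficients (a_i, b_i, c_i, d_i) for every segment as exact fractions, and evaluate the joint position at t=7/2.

  seg 0: a=4 b=-151/71 c=0 d=20/71
  seg 1: a=2 b=89/71 c=120/71 d=-42/71
  seg 2: a=5 b=-325/71 c=-258/71 d=86/71
S(7/2) = 1615/284

Δ: Δ0=-1, Δ1=1, Δ2=-7
row 1: diag=10, rhs=12; c'=3/10, d'=6/5
row 2: denom=8−3·3/10=71/10; d'=(-48−3·6/5)/(71/10)=-516/71
back: M2=-516/71
back: M1=6/5−3/10·-516/71=240/71
M: M0=0, M1=240/71, M2=-516/71, M3=0
seg 0: a=4, c=M0/2=0, d=(M1−M0)/(6·2)=20/71, b=Δ0−h0·(2M0+M1)/6=-151/71
seg 1: a=2, c=M1/2=120/71, d=(M2−M1)/(6·3)=-42/71, b=Δ1−h1·(2M1+M2)/6=89/71
seg 2: a=5, c=M2/2=-258/71, d=(M3−M2)/(6·1)=86/71, b=Δ2−h2·(2M2+M3)/6=-325/71
t_q=7/2 → seg 1, τ=3/2; S=2+89/71·τ+120/71·τ²+-42/71·τ³=1615/284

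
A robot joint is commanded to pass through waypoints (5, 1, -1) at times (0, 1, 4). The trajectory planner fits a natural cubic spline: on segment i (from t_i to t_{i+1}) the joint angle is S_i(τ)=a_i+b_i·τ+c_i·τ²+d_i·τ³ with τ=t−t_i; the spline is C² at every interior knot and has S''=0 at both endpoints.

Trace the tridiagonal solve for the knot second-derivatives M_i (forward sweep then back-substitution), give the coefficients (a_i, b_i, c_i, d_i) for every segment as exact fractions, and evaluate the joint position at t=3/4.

  seg 0: a=5 b=-53/12 c=0 d=5/12
  seg 1: a=1 b=-19/6 c=5/4 d=-5/36
S(3/4) = 477/256

Δ: Δ0=-4, Δ1=-2/3
row 1: diag=8, rhs=20; c'=3/8, d'=5/2
back: M1=5/2
M: M0=0, M1=5/2, M2=0
seg 0: a=5, c=M0/2=0, d=(M1−M0)/(6·1)=5/12, b=Δ0−h0·(2M0+M1)/6=-53/12
seg 1: a=1, c=M1/2=5/4, d=(M2−M1)/(6·3)=-5/36, b=Δ1−h1·(2M1+M2)/6=-19/6
t_q=3/4 → seg 0, τ=3/4; S=5+-53/12·τ+0·τ²+5/12·τ³=477/256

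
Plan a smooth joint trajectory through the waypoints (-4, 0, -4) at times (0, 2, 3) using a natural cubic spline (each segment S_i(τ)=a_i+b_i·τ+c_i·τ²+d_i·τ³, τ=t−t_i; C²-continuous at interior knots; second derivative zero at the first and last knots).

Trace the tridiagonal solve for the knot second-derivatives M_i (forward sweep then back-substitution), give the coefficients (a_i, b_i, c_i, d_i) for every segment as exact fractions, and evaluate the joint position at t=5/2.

  seg 0: a=-4 b=4 c=0 d=-1/2
  seg 1: a=0 b=-2 c=-3 d=1
S(5/2) = -13/8

Δ: Δ0=2, Δ1=-4
row 1: diag=6, rhs=-36; c'=1/6, d'=-6
back: M1=-6
M: M0=0, M1=-6, M2=0
seg 0: a=-4, c=M0/2=0, d=(M1−M0)/(6·2)=-1/2, b=Δ0−h0·(2M0+M1)/6=4
seg 1: a=0, c=M1/2=-3, d=(M2−M1)/(6·1)=1, b=Δ1−h1·(2M1+M2)/6=-2
t_q=5/2 → seg 1, τ=1/2; S=0+-2·τ+-3·τ²+1·τ³=-13/8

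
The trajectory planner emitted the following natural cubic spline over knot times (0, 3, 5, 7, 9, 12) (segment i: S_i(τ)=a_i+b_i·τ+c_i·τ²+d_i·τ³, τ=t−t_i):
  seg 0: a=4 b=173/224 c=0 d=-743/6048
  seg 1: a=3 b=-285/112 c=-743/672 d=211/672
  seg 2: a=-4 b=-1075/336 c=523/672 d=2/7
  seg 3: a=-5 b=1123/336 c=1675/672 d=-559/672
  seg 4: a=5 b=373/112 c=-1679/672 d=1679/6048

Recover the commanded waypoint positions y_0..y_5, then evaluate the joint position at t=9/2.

y_0 = S_0(0) = a_0 = 4
y_1 = S_1(0) = a_1 = 3
y_2 = S_2(0) = a_2 = -4
y_3 = S_3(0) = a_3 = -5
y_4 = S_4(0) = a_4 = 5
y_5 = S_4(3) = 0
t_q=9/2 is in segment 1 (τ=3/2); S_1(τ)=-4023/1792

y_0=4 y_1=3 y_2=-4 y_3=-5 y_4=5 y_5=0
S(9/2) = -4023/1792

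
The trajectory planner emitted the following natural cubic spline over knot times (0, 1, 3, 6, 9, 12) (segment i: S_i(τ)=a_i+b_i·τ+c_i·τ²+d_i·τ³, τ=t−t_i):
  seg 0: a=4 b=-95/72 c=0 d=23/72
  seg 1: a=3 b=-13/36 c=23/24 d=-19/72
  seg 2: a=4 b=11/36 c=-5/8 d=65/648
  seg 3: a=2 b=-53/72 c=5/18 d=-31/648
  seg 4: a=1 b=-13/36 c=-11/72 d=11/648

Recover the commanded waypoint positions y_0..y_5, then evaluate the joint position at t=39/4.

y_0 = S_0(0) = a_0 = 4
y_1 = S_1(0) = a_1 = 3
y_2 = S_2(0) = a_2 = 4
y_3 = S_3(0) = a_3 = 2
y_4 = S_4(0) = a_4 = 1
y_5 = S_4(3) = -1
t_q=39/4 is in segment 4 (τ=3/4); S_4(τ)=333/512

y_0=4 y_1=3 y_2=4 y_3=2 y_4=1 y_5=-1
S(39/4) = 333/512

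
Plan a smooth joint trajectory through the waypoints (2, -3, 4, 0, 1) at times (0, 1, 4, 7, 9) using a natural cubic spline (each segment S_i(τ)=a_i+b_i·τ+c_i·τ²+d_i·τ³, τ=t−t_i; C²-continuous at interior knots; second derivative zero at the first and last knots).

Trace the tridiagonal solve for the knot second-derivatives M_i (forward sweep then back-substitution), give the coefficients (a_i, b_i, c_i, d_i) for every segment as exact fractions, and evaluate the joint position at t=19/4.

  seg 0: a=2 b=-173/28 c=0 d=33/28
  seg 1: a=-3 b=-37/14 c=99/28 d=-473/756
  seg 2: a=4 b=47/28 c=-44/21 d=275/756
  seg 3: a=0 b=-15/14 c=33/28 d=-11/56
S(19/4) = 7587/1792

Δ: Δ0=-5, Δ1=7/3, Δ2=-4/3, Δ3=1/2
row 1: diag=8, rhs=44; c'=3/8, d'=11/2
row 2: denom=12−3·3/8=87/8; d'=(-22−3·11/2)/(87/8)=-308/87
row 3: denom=10−3·8/29=266/29; d'=(11−3·-308/87)/(266/29)=33/14
back: M3=33/14
back: M2=-308/87−8/29·33/14=-88/21
back: M1=11/2−3/8·-88/21=99/14
M: M0=0, M1=99/14, M2=-88/21, M3=33/14, M4=0
seg 0: a=2, c=M0/2=0, d=(M1−M0)/(6·1)=33/28, b=Δ0−h0·(2M0+M1)/6=-173/28
seg 1: a=-3, c=M1/2=99/28, d=(M2−M1)/(6·3)=-473/756, b=Δ1−h1·(2M1+M2)/6=-37/14
seg 2: a=4, c=M2/2=-44/21, d=(M3−M2)/(6·3)=275/756, b=Δ2−h2·(2M2+M3)/6=47/28
seg 3: a=0, c=M3/2=33/28, d=(M4−M3)/(6·2)=-11/56, b=Δ3−h3·(2M3+M4)/6=-15/14
t_q=19/4 → seg 2, τ=3/4; S=4+47/28·τ+-44/21·τ²+275/756·τ³=7587/1792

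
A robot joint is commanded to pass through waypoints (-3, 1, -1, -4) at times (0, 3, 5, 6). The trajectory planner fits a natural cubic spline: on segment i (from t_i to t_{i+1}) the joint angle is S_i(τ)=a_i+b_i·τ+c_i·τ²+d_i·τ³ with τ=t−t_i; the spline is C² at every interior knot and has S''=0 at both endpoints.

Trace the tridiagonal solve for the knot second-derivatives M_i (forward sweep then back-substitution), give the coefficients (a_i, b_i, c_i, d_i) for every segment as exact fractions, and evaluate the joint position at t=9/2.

  seg 0: a=-3 b=157/84 c=0 d=-5/84
  seg 1: a=1 b=11/42 c=-15/28 d=-1/21
  seg 2: a=-1 b=-103/42 c=-23/28 d=23/84
S(9/2) = 3/112

Δ: Δ0=4/3, Δ1=-1, Δ2=-3
row 1: diag=10, rhs=-14; c'=1/5, d'=-7/5
row 2: denom=6−2·1/5=28/5; d'=(-12−2·-7/5)/(28/5)=-23/14
back: M2=-23/14
back: M1=-7/5−1/5·-23/14=-15/14
M: M0=0, M1=-15/14, M2=-23/14, M3=0
seg 0: a=-3, c=M0/2=0, d=(M1−M0)/(6·3)=-5/84, b=Δ0−h0·(2M0+M1)/6=157/84
seg 1: a=1, c=M1/2=-15/28, d=(M2−M1)/(6·2)=-1/21, b=Δ1−h1·(2M1+M2)/6=11/42
seg 2: a=-1, c=M2/2=-23/28, d=(M3−M2)/(6·1)=23/84, b=Δ2−h2·(2M2+M3)/6=-103/42
t_q=9/2 → seg 1, τ=3/2; S=1+11/42·τ+-15/28·τ²+-1/21·τ³=3/112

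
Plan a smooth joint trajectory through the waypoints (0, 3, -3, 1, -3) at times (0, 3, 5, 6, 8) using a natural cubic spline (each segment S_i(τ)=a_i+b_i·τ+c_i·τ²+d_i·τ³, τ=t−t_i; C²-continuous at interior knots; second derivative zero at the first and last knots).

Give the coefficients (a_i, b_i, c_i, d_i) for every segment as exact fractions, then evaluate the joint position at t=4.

Δ: Δ0=1, Δ1=-3, Δ2=4, Δ3=-2
row 1: diag=10, rhs=-24; c'=1/5, d'=-12/5
row 2: denom=6−2·1/5=28/5; d'=(42−2·-12/5)/(28/5)=117/14
row 3: denom=6−1·5/28=163/28; d'=(-36−1·117/14)/(163/28)=-1242/163
back: M3=-1242/163
back: M2=117/14−5/28·-1242/163=1584/163
back: M1=-12/5−1/5·1584/163=-708/163
M: M0=0, M1=-708/163, M2=1584/163, M3=-1242/163, M4=0
seg 0: a=0, c=M0/2=0, d=(M1−M0)/(6·3)=-118/489, b=Δ0−h0·(2M0+M1)/6=517/163
seg 1: a=3, c=M1/2=-354/163, d=(M2−M1)/(6·2)=191/163, b=Δ1−h1·(2M1+M2)/6=-545/163
seg 2: a=-3, c=M2/2=792/163, d=(M3−M2)/(6·1)=-471/163, b=Δ2−h2·(2M2+M3)/6=331/163
seg 3: a=1, c=M3/2=-621/163, d=(M4−M3)/(6·2)=207/326, b=Δ3−h3·(2M3+M4)/6=502/163
t_q=4 → seg 1, τ=1; S=3+-545/163·τ+-354/163·τ²+191/163·τ³=-219/163

  seg 0: a=0 b=517/163 c=0 d=-118/489
  seg 1: a=3 b=-545/163 c=-354/163 d=191/163
  seg 2: a=-3 b=331/163 c=792/163 d=-471/163
  seg 3: a=1 b=502/163 c=-621/163 d=207/326
S(4) = -219/163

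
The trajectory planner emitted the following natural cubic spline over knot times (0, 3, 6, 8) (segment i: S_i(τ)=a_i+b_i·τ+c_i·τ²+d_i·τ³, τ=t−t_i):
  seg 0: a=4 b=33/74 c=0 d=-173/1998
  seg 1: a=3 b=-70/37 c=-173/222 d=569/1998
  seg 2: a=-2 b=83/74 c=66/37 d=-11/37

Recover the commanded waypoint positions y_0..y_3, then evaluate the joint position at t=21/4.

y_0=4 y_1=3 y_2=-2 y_3=5
S(21/4) = -9273/4736

y_0 = S_0(0) = a_0 = 4
y_1 = S_1(0) = a_1 = 3
y_2 = S_2(0) = a_2 = -2
y_3 = S_2(2) = 5
t_q=21/4 is in segment 1 (τ=9/4); S_1(τ)=-9273/4736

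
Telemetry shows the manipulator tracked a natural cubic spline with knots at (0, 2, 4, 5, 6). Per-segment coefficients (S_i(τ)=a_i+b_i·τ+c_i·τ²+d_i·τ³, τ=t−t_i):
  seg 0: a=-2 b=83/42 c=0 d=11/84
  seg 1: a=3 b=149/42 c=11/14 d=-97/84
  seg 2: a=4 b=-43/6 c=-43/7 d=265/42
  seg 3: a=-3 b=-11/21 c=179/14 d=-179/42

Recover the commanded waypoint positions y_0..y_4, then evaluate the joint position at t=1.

y_0=-2 y_1=3 y_2=4 y_3=-3 y_4=5
S(1) = 3/28

y_0 = S_0(0) = a_0 = -2
y_1 = S_1(0) = a_1 = 3
y_2 = S_2(0) = a_2 = 4
y_3 = S_3(0) = a_3 = -3
y_4 = S_3(1) = 5
t_q=1 is in segment 0 (τ=1); S_0(τ)=3/28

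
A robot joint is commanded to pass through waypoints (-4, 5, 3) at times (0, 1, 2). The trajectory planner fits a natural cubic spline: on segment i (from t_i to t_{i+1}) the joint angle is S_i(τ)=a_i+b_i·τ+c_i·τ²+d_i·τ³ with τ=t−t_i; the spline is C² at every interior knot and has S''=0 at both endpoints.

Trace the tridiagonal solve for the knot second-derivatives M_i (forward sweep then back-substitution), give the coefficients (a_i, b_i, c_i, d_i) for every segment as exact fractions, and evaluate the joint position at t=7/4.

Δ: Δ0=9, Δ1=-2
row 1: diag=4, rhs=-66; c'=1/4, d'=-33/2
back: M1=-33/2
M: M0=0, M1=-33/2, M2=0
seg 0: a=-4, c=M0/2=0, d=(M1−M0)/(6·1)=-11/4, b=Δ0−h0·(2M0+M1)/6=47/4
seg 1: a=5, c=M1/2=-33/4, d=(M2−M1)/(6·1)=11/4, b=Δ1−h1·(2M1+M2)/6=7/2
t_q=7/4 → seg 1, τ=3/4; S=5+7/2·τ+-33/4·τ²+11/4·τ³=1061/256

  seg 0: a=-4 b=47/4 c=0 d=-11/4
  seg 1: a=5 b=7/2 c=-33/4 d=11/4
S(7/4) = 1061/256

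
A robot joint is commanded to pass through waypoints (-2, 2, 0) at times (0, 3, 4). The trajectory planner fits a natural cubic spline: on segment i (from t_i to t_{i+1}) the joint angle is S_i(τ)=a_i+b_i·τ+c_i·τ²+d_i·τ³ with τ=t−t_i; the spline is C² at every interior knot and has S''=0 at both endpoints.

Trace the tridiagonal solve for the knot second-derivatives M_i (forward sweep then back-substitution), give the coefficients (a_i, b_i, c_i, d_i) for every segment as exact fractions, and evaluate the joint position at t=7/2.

  seg 0: a=-2 b=31/12 c=0 d=-5/36
  seg 1: a=2 b=-7/6 c=-5/4 d=5/12
S(7/2) = 37/32

Δ: Δ0=4/3, Δ1=-2
row 1: diag=8, rhs=-20; c'=1/8, d'=-5/2
back: M1=-5/2
M: M0=0, M1=-5/2, M2=0
seg 0: a=-2, c=M0/2=0, d=(M1−M0)/(6·3)=-5/36, b=Δ0−h0·(2M0+M1)/6=31/12
seg 1: a=2, c=M1/2=-5/4, d=(M2−M1)/(6·1)=5/12, b=Δ1−h1·(2M1+M2)/6=-7/6
t_q=7/2 → seg 1, τ=1/2; S=2+-7/6·τ+-5/4·τ²+5/12·τ³=37/32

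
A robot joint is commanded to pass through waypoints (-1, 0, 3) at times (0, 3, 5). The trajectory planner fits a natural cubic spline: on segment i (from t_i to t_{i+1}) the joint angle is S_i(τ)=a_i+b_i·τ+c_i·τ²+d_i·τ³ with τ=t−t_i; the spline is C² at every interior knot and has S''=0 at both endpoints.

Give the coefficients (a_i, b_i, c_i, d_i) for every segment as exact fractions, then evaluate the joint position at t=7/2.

Δ: Δ0=1/3, Δ1=3/2
row 1: diag=10, rhs=7; c'=1/5, d'=7/10
back: M1=7/10
M: M0=0, M1=7/10, M2=0
seg 0: a=-1, c=M0/2=0, d=(M1−M0)/(6·3)=7/180, b=Δ0−h0·(2M0+M1)/6=-1/60
seg 1: a=0, c=M1/2=7/20, d=(M2−M1)/(6·2)=-7/120, b=Δ1−h1·(2M1+M2)/6=31/30
t_q=7/2 → seg 1, τ=1/2; S=0+31/30·τ+7/20·τ²+-7/120·τ³=191/320

  seg 0: a=-1 b=-1/60 c=0 d=7/180
  seg 1: a=0 b=31/30 c=7/20 d=-7/120
S(7/2) = 191/320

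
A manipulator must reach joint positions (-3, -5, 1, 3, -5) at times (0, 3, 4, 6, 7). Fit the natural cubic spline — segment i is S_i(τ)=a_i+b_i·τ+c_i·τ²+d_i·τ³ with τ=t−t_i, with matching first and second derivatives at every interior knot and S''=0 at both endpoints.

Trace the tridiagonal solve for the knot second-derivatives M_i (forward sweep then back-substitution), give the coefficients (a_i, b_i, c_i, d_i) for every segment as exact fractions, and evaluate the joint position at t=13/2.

  seg 0: a=-3 b=-1264/375 c=0 d=338/1125
  seg 1: a=-5 b=1778/375 c=338/125 d=-542/375
  seg 2: a=1 b=436/75 c=-204/125 d=-581/1500
  seg 3: a=3 b=-2011/375 c=-989/250 d=989/750
S(13/2) = -1011/2000

Δ: Δ0=-2/3, Δ1=6, Δ2=1, Δ3=-8
row 1: diag=8, rhs=40; c'=1/8, d'=5
row 2: denom=6−1·1/8=47/8; d'=(-30−1·5)/(47/8)=-280/47
row 3: denom=6−2·16/47=250/47; d'=(-54−2·-280/47)/(250/47)=-989/125
back: M3=-989/125
back: M2=-280/47−16/47·-989/125=-408/125
back: M1=5−1/8·-408/125=676/125
M: M0=0, M1=676/125, M2=-408/125, M3=-989/125, M4=0
seg 0: a=-3, c=M0/2=0, d=(M1−M0)/(6·3)=338/1125, b=Δ0−h0·(2M0+M1)/6=-1264/375
seg 1: a=-5, c=M1/2=338/125, d=(M2−M1)/(6·1)=-542/375, b=Δ1−h1·(2M1+M2)/6=1778/375
seg 2: a=1, c=M2/2=-204/125, d=(M3−M2)/(6·2)=-581/1500, b=Δ2−h2·(2M2+M3)/6=436/75
seg 3: a=3, c=M3/2=-989/250, d=(M4−M3)/(6·1)=989/750, b=Δ3−h3·(2M3+M4)/6=-2011/375
t_q=13/2 → seg 3, τ=1/2; S=3+-2011/375·τ+-989/250·τ²+989/750·τ³=-1011/2000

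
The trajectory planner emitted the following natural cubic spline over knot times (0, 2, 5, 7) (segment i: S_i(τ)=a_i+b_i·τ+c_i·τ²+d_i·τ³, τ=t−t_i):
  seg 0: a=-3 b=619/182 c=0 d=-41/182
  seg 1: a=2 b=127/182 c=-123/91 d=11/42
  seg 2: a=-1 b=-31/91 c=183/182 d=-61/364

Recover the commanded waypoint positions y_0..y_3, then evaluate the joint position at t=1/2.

y_0 = S_0(0) = a_0 = -3
y_1 = S_1(0) = a_1 = 2
y_2 = S_2(0) = a_2 = -1
y_3 = S_2(2) = 1
t_q=1/2 is in segment 0 (τ=1/2); S_0(τ)=-1933/1456

y_0=-3 y_1=2 y_2=-1 y_3=1
S(1/2) = -1933/1456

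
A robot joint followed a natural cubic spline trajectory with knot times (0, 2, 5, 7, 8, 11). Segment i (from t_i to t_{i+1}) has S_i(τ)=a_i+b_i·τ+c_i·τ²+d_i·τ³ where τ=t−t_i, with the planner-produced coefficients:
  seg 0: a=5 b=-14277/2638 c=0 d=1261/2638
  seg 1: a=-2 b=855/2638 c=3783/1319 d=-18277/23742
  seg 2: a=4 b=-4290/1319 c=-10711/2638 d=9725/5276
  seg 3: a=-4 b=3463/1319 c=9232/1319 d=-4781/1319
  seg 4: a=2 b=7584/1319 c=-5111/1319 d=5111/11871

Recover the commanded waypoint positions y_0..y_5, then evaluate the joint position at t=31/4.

y_0 = S_0(0) = a_0 = 5
y_1 = S_1(0) = a_1 = -2
y_2 = S_2(0) = a_2 = 4
y_3 = S_3(0) = a_3 = -4
y_4 = S_4(0) = a_4 = 2
y_5 = S_4(3) = -4
t_q=31/4 is in segment 3 (τ=3/4); S_3(τ)=31825/84416

y_0=5 y_1=-2 y_2=4 y_3=-4 y_4=2 y_5=-4
S(31/4) = 31825/84416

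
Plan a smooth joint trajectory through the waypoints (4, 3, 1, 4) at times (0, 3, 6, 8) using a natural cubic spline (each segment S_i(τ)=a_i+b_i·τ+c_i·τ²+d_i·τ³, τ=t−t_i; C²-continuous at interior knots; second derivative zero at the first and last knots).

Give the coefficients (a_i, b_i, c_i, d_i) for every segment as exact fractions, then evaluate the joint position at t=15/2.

Δ: Δ0=-1/3, Δ1=-2/3, Δ2=3/2
row 1: diag=12, rhs=-2; c'=1/4, d'=-1/6
row 2: denom=10−3·1/4=37/4; d'=(13−3·-1/6)/(37/4)=54/37
back: M2=54/37
back: M1=-1/6−1/4·54/37=-59/111
M: M0=0, M1=-59/111, M2=54/37, M3=0
seg 0: a=4, c=M0/2=0, d=(M1−M0)/(6·3)=-59/1998, b=Δ0−h0·(2M0+M1)/6=-5/74
seg 1: a=3, c=M1/2=-59/222, d=(M2−M1)/(6·3)=221/1998, b=Δ1−h1·(2M1+M2)/6=-32/37
seg 2: a=1, c=M2/2=27/37, d=(M3−M2)/(6·2)=-9/74, b=Δ2−h2·(2M2+M3)/6=39/74
t_q=15/2 → seg 2, τ=3/2; S=1+39/74·τ+27/37·τ²+-9/74·τ³=1789/592

  seg 0: a=4 b=-5/74 c=0 d=-59/1998
  seg 1: a=3 b=-32/37 c=-59/222 d=221/1998
  seg 2: a=1 b=39/74 c=27/37 d=-9/74
S(15/2) = 1789/592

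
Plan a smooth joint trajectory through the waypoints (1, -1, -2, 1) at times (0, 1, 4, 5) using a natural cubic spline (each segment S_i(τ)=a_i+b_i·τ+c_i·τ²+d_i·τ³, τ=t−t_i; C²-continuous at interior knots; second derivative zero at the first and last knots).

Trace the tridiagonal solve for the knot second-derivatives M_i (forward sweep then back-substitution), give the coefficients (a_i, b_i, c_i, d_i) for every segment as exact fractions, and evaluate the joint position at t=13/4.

Δ: Δ0=-2, Δ1=-1/3, Δ2=3
row 1: diag=8, rhs=10; c'=3/8, d'=5/4
row 2: denom=8−3·3/8=55/8; d'=(20−3·5/4)/(55/8)=26/11
back: M2=26/11
back: M1=5/4−3/8·26/11=4/11
M: M0=0, M1=4/11, M2=26/11, M3=0
seg 0: a=1, c=M0/2=0, d=(M1−M0)/(6·1)=2/33, b=Δ0−h0·(2M0+M1)/6=-68/33
seg 1: a=-1, c=M1/2=2/11, d=(M2−M1)/(6·3)=1/9, b=Δ1−h1·(2M1+M2)/6=-62/33
seg 2: a=-2, c=M2/2=13/11, d=(M3−M2)/(6·1)=-13/33, b=Δ2−h2·(2M2+M3)/6=73/33
t_q=13/4 → seg 1, τ=9/4; S=-1+-62/33·τ+2/11·τ²+1/9·τ³=-2141/704

  seg 0: a=1 b=-68/33 c=0 d=2/33
  seg 1: a=-1 b=-62/33 c=2/11 d=1/9
  seg 2: a=-2 b=73/33 c=13/11 d=-13/33
S(13/4) = -2141/704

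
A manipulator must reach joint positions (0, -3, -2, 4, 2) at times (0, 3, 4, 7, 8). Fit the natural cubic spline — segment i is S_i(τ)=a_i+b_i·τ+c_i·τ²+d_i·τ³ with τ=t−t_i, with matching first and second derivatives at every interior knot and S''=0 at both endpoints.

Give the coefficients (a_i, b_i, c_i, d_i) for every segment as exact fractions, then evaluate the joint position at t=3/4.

Δ: Δ0=-1, Δ1=1, Δ2=2, Δ3=-2
row 1: diag=8, rhs=12; c'=1/8, d'=3/2
row 2: denom=8−1·1/8=63/8; d'=(6−1·3/2)/(63/8)=4/7
row 3: denom=8−3·8/21=48/7; d'=(-24−3·4/7)/(48/7)=-15/4
back: M3=-15/4
back: M2=4/7−8/21·-15/4=2
back: M1=3/2−1/8·2=5/4
M: M0=0, M1=5/4, M2=2, M3=-15/4, M4=0
seg 0: a=0, c=M0/2=0, d=(M1−M0)/(6·3)=5/72, b=Δ0−h0·(2M0+M1)/6=-13/8
seg 1: a=-3, c=M1/2=5/8, d=(M2−M1)/(6·1)=1/8, b=Δ1−h1·(2M1+M2)/6=1/4
seg 2: a=-2, c=M2/2=1, d=(M3−M2)/(6·3)=-23/72, b=Δ2−h2·(2M2+M3)/6=15/8
seg 3: a=4, c=M3/2=-15/8, d=(M4−M3)/(6·1)=5/8, b=Δ3−h3·(2M3+M4)/6=-3/4
t_q=3/4 → seg 0, τ=3/4; S=0+-13/8·τ+0·τ²+5/72·τ³=-609/512

  seg 0: a=0 b=-13/8 c=0 d=5/72
  seg 1: a=-3 b=1/4 c=5/8 d=1/8
  seg 2: a=-2 b=15/8 c=1 d=-23/72
  seg 3: a=4 b=-3/4 c=-15/8 d=5/8
S(3/4) = -609/512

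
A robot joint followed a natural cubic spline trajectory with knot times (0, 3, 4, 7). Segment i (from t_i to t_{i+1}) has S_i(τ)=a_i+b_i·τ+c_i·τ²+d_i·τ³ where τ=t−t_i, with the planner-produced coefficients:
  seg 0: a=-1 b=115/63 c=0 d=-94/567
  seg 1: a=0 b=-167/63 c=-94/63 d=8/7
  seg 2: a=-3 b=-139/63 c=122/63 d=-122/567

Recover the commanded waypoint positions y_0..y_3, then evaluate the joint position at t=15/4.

y_0 = S_0(0) = a_0 = -1
y_1 = S_1(0) = a_1 = 0
y_2 = S_2(0) = a_2 = -3
y_3 = S_2(3) = 2
t_q=15/4 is in segment 1 (τ=3/4); S_1(τ)=-197/84

y_0=-1 y_1=0 y_2=-3 y_3=2
S(15/4) = -197/84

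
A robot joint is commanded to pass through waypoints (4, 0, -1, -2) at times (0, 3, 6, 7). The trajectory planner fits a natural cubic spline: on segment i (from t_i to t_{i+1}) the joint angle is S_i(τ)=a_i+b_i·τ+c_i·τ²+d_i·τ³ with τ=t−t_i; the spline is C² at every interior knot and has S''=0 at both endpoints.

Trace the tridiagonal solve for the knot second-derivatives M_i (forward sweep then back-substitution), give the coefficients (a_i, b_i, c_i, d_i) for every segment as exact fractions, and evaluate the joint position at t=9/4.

  seg 0: a=4 b=-146/87 c=0 d=10/261
  seg 1: a=0 b=-56/87 c=10/29 d=-7/87
  seg 2: a=-1 b=-65/87 c=-11/29 d=11/87
S(9/4) = 613/928

Δ: Δ0=-4/3, Δ1=-1/3, Δ2=-1
row 1: diag=12, rhs=6; c'=1/4, d'=1/2
row 2: denom=8−3·1/4=29/4; d'=(-4−3·1/2)/(29/4)=-22/29
back: M2=-22/29
back: M1=1/2−1/4·-22/29=20/29
M: M0=0, M1=20/29, M2=-22/29, M3=0
seg 0: a=4, c=M0/2=0, d=(M1−M0)/(6·3)=10/261, b=Δ0−h0·(2M0+M1)/6=-146/87
seg 1: a=0, c=M1/2=10/29, d=(M2−M1)/(6·3)=-7/87, b=Δ1−h1·(2M1+M2)/6=-56/87
seg 2: a=-1, c=M2/2=-11/29, d=(M3−M2)/(6·1)=11/87, b=Δ2−h2·(2M2+M3)/6=-65/87
t_q=9/4 → seg 0, τ=9/4; S=4+-146/87·τ+0·τ²+10/261·τ³=613/928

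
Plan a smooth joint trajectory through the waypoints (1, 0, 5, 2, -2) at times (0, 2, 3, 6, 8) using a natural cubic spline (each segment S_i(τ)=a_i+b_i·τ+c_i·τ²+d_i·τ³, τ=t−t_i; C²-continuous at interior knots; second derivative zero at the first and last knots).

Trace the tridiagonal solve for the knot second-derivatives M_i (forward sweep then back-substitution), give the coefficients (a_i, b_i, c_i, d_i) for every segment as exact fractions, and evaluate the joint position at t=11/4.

  seg 0: a=1 b=-1103/416 c=0 d=895/1664
  seg 1: a=0 b=791/208 c=2685/832 d=-1689/832
  seg 2: a=5 b=3467/832 c=-1191/416 d=73/192
  seg 3: a=2 b=-571/208 c=465/832 d=-155/1664
S(11/4) = 202929/53248

Δ: Δ0=-1/2, Δ1=5, Δ2=-1, Δ3=-2
row 1: diag=6, rhs=33; c'=1/6, d'=11/2
row 2: denom=8−1·1/6=47/6; d'=(-36−1·11/2)/(47/6)=-249/47
row 3: denom=10−3·18/47=416/47; d'=(-6−3·-249/47)/(416/47)=465/416
back: M3=465/416
back: M2=-249/47−18/47·465/416=-1191/208
back: M1=11/2−1/6·-1191/208=2685/416
M: M0=0, M1=2685/416, M2=-1191/208, M3=465/416, M4=0
seg 0: a=1, c=M0/2=0, d=(M1−M0)/(6·2)=895/1664, b=Δ0−h0·(2M0+M1)/6=-1103/416
seg 1: a=0, c=M1/2=2685/832, d=(M2−M1)/(6·1)=-1689/832, b=Δ1−h1·(2M1+M2)/6=791/208
seg 2: a=5, c=M2/2=-1191/416, d=(M3−M2)/(6·3)=73/192, b=Δ2−h2·(2M2+M3)/6=3467/832
seg 3: a=2, c=M3/2=465/832, d=(M4−M3)/(6·2)=-155/1664, b=Δ3−h3·(2M3+M4)/6=-571/208
t_q=11/4 → seg 1, τ=3/4; S=0+791/208·τ+2685/832·τ²+-1689/832·τ³=202929/53248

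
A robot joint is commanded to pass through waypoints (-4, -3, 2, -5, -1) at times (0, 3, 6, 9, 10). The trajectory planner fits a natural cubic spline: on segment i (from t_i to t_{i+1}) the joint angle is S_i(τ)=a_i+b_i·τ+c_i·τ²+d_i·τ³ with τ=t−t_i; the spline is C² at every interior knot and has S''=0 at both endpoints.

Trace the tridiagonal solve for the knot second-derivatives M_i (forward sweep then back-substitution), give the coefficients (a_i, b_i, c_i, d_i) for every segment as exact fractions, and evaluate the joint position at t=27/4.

Δ: Δ0=1/3, Δ1=5/3, Δ2=-7/3, Δ3=4
row 1: diag=12, rhs=8; c'=1/4, d'=2/3
row 2: denom=12−3·1/4=45/4; d'=(-24−3·2/3)/(45/4)=-104/45
row 3: denom=8−3·4/15=36/5; d'=(38−3·-104/45)/(36/5)=337/54
back: M3=337/54
back: M2=-104/45−4/15·337/54=-322/81
back: M1=2/3−1/4·-322/81=269/162
M: M0=0, M1=269/162, M2=-322/81, M3=337/54, M4=0
seg 0: a=-4, c=M0/2=0, d=(M1−M0)/(6·3)=269/2916, b=Δ0−h0·(2M0+M1)/6=-161/324
seg 1: a=-3, c=M1/2=269/324, d=(M2−M1)/(6·3)=-913/2916, b=Δ1−h1·(2M1+M2)/6=323/162
seg 2: a=2, c=M2/2=-161/81, d=(M3−M2)/(6·3)=1655/2916, b=Δ2−h2·(2M2+M3)/6=-479/324
seg 3: a=-5, c=M3/2=337/108, d=(M4−M3)/(6·1)=-337/324, b=Δ3−h3·(2M3+M4)/6=311/162
t_q=27/4 → seg 2, τ=3/4; S=2+-479/324·τ+-161/81·τ²+1655/2916·τ³=29/2304

  seg 0: a=-4 b=-161/324 c=0 d=269/2916
  seg 1: a=-3 b=323/162 c=269/324 d=-913/2916
  seg 2: a=2 b=-479/324 c=-161/81 d=1655/2916
  seg 3: a=-5 b=311/162 c=337/108 d=-337/324
S(27/4) = 29/2304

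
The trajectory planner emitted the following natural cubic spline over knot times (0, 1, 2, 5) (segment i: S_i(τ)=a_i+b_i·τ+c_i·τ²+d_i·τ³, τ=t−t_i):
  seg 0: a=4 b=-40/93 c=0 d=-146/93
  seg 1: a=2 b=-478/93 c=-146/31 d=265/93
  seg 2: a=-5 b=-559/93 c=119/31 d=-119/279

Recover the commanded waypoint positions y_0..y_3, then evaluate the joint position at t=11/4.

y_0=4 y_1=2 y_2=-5 y_3=0
S(11/4) = -14937/1984

y_0 = S_0(0) = a_0 = 4
y_1 = S_1(0) = a_1 = 2
y_2 = S_2(0) = a_2 = -5
y_3 = S_2(3) = 0
t_q=11/4 is in segment 2 (τ=3/4); S_2(τ)=-14937/1984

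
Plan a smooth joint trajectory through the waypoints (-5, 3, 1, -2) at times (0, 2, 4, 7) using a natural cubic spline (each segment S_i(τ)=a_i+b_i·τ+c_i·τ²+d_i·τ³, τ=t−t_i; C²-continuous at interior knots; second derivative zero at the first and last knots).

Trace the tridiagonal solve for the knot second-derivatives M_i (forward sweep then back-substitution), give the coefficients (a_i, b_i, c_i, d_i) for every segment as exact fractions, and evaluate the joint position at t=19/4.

Δ: Δ0=4, Δ1=-1, Δ2=-1
row 1: diag=8, rhs=-30; c'=1/4, d'=-15/4
row 2: denom=10−2·1/4=19/2; d'=(0−2·-15/4)/(19/2)=15/19
back: M2=15/19
back: M1=-15/4−1/4·15/19=-75/19
M: M0=0, M1=-75/19, M2=15/19, M3=0
seg 0: a=-5, c=M0/2=0, d=(M1−M0)/(6·2)=-25/76, b=Δ0−h0·(2M0+M1)/6=101/19
seg 1: a=3, c=M1/2=-75/38, d=(M2−M1)/(6·2)=15/38, b=Δ1−h1·(2M1+M2)/6=26/19
seg 2: a=1, c=M2/2=15/38, d=(M3−M2)/(6·3)=-5/114, b=Δ2−h2·(2M2+M3)/6=-34/19
t_q=19/4 → seg 2, τ=3/4; S=1+-34/19·τ+15/38·τ²+-5/114·τ³=-337/2432

  seg 0: a=-5 b=101/19 c=0 d=-25/76
  seg 1: a=3 b=26/19 c=-75/38 d=15/38
  seg 2: a=1 b=-34/19 c=15/38 d=-5/114
S(19/4) = -337/2432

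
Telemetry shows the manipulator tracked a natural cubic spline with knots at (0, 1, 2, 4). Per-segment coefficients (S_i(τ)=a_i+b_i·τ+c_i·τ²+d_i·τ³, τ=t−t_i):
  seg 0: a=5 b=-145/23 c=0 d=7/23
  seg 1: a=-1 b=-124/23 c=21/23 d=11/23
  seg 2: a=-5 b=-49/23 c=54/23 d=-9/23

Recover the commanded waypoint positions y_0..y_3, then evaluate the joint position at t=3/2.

y_0=5 y_1=-1 y_2=-5 y_3=-3
S(3/2) = -627/184

y_0 = S_0(0) = a_0 = 5
y_1 = S_1(0) = a_1 = -1
y_2 = S_2(0) = a_2 = -5
y_3 = S_2(2) = -3
t_q=3/2 is in segment 1 (τ=1/2); S_1(τ)=-627/184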